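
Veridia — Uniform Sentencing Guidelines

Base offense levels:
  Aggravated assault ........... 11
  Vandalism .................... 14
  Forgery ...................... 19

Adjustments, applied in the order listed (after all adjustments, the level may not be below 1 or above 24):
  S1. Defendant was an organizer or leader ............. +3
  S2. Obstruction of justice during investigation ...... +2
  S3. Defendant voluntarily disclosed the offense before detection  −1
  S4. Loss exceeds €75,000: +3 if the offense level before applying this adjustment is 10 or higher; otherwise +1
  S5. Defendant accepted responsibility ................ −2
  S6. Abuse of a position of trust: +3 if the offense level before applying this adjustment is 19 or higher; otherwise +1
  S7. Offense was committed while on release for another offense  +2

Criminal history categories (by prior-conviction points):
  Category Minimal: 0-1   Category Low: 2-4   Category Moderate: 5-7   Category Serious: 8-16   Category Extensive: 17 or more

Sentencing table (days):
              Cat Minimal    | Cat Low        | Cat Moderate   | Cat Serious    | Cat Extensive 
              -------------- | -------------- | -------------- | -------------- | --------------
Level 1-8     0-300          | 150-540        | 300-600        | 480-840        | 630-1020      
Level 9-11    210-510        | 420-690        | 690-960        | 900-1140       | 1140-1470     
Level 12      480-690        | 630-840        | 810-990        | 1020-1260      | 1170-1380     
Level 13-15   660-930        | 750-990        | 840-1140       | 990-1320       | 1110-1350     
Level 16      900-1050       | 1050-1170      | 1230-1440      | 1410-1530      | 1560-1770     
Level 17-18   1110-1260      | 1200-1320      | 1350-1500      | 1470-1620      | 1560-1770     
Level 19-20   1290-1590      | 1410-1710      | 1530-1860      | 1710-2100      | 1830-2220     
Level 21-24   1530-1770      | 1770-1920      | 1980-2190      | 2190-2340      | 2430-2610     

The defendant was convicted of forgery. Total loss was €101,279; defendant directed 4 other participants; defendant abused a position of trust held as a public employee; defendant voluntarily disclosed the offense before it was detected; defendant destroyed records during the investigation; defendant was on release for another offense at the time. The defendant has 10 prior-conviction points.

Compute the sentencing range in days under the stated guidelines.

2190-2340 days

Base offense level for forgery: 19.
S1 applies: 19 + 3 = 22.
S2 applies: 22 + 2 = 24.
S3 applies: 24 − 1 = 23.
S4 applies (level before this adjustment is 23 ≥ 10, so +3): 23 + 3 = 26.
S5 does not apply.
S6 applies (level before this adjustment is 26 ≥ 19, so +3): 26 + 3 = 29.
S7 applies: 29 + 2 = 31.
Level 31 exceeds the maximum of 24; capped at 24.
Final offense level: 24.
Criminal history: 10 prior points → Category Serious (8-16).
Level 24 falls in the 21-24 band.
Grid: Level 21-24 × Category Serious = 2190-2340 days.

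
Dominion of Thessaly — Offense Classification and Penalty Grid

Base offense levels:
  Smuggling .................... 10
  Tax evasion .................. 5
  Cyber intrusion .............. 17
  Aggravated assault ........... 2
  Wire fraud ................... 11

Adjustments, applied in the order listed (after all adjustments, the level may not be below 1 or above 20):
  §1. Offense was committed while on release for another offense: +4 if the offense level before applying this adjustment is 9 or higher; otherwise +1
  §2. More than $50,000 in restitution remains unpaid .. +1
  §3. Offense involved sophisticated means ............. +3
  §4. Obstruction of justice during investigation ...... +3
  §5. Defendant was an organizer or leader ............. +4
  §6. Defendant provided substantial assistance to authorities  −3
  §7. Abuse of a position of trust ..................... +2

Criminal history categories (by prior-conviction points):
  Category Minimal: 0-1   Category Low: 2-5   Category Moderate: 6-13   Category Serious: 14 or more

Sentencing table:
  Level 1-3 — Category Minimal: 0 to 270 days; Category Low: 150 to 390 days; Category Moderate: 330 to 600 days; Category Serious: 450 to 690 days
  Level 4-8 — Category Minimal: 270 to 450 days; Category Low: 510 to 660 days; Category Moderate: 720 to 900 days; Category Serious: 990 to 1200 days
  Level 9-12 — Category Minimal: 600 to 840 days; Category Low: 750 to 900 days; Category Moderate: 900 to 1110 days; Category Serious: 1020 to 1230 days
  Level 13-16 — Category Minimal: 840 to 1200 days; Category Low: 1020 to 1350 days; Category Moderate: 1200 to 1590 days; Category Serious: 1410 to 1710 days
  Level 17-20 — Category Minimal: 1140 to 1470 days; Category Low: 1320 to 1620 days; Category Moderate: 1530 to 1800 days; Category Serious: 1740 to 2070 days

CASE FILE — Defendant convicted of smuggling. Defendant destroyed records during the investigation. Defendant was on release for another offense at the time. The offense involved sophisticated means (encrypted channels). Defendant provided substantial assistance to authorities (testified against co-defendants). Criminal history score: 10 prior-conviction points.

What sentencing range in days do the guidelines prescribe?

1530-1800 days

Base offense level for smuggling: 10.
§1 applies (level before this adjustment is 10 ≥ 9, so +4): 10 + 4 = 14.
§2 does not apply.
§3 applies: 14 + 3 = 17.
§4 applies: 17 + 3 = 20.
§6 applies: 20 − 3 = 17.
§7 does not apply.
Final offense level: 17.
Criminal history: 10 prior points → Category Moderate (6-13).
Level 17 falls in the 17-20 band.
Grid: Level 17-20 × Category Moderate = 1530-1800 days.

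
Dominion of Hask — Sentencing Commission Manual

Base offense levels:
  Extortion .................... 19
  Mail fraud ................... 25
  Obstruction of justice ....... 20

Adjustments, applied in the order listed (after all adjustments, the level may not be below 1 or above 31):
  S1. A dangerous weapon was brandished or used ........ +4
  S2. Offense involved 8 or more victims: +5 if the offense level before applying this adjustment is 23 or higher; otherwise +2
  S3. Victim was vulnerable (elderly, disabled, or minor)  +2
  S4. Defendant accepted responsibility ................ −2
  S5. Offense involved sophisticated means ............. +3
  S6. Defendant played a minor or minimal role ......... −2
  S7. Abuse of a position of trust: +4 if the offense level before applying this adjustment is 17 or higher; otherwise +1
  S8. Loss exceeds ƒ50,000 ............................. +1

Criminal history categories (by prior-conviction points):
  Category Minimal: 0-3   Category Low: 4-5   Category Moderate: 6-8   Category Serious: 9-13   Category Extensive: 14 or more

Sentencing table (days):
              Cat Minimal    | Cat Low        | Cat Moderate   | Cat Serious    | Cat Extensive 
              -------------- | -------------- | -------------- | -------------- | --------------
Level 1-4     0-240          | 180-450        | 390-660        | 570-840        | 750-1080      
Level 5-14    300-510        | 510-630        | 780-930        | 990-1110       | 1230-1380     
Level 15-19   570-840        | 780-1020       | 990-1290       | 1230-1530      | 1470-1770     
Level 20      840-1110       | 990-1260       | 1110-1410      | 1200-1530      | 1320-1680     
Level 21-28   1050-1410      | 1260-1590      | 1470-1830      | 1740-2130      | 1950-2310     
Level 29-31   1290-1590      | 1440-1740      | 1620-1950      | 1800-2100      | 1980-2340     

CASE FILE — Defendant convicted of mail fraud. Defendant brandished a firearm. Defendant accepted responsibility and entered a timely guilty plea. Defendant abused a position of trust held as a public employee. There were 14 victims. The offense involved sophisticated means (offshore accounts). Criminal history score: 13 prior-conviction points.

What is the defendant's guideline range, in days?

1800-2100 days

Base offense level for mail fraud: 25.
S1 applies: 25 + 4 = 29.
S2 applies (level before this adjustment is 29 ≥ 23, so +5): 29 + 5 = 34.
S4 applies: 34 − 2 = 32.
S5 applies: 32 + 3 = 35.
S7 applies (level before this adjustment is 35 ≥ 17, so +4): 35 + 4 = 39.
S8 does not apply.
Level 39 exceeds the maximum of 31; capped at 31.
Final offense level: 31.
Criminal history: 13 prior points → Category Serious (9-13).
Level 31 falls in the 29-31 band.
Grid: Level 29-31 × Category Serious = 1800-2100 days.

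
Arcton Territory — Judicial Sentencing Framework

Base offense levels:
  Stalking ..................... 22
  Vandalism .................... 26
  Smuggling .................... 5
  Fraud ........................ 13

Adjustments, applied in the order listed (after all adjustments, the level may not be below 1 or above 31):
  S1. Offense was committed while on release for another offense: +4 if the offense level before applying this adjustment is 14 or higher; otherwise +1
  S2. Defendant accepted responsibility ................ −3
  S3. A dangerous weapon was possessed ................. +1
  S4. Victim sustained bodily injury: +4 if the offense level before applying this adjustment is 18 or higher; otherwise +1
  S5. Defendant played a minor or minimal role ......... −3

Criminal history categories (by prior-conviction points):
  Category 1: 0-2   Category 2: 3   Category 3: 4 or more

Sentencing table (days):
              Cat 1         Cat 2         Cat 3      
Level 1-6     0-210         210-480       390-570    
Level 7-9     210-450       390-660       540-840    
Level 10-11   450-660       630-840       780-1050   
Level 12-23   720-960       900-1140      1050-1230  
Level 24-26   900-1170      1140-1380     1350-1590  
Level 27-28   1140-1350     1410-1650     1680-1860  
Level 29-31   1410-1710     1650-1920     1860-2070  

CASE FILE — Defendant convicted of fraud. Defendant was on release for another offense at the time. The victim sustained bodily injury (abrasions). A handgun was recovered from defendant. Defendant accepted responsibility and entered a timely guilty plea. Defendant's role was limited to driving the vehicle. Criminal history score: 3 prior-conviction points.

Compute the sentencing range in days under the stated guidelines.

630-840 days

Base offense level for fraud: 13.
S1 applies (level before this adjustment is 13 < 14, so +1): 13 + 1 = 14.
S2 applies: 14 − 3 = 11.
S3 applies: 11 + 1 = 12.
S4 applies (level before this adjustment is 12 < 18, so +1): 12 + 1 = 13.
S5 applies: 13 − 3 = 10.
Final offense level: 10.
Criminal history: 3 prior points → Category 2 (3).
Level 10 falls in the 10-11 band.
Grid: Level 10-11 × Category 2 = 630-840 days.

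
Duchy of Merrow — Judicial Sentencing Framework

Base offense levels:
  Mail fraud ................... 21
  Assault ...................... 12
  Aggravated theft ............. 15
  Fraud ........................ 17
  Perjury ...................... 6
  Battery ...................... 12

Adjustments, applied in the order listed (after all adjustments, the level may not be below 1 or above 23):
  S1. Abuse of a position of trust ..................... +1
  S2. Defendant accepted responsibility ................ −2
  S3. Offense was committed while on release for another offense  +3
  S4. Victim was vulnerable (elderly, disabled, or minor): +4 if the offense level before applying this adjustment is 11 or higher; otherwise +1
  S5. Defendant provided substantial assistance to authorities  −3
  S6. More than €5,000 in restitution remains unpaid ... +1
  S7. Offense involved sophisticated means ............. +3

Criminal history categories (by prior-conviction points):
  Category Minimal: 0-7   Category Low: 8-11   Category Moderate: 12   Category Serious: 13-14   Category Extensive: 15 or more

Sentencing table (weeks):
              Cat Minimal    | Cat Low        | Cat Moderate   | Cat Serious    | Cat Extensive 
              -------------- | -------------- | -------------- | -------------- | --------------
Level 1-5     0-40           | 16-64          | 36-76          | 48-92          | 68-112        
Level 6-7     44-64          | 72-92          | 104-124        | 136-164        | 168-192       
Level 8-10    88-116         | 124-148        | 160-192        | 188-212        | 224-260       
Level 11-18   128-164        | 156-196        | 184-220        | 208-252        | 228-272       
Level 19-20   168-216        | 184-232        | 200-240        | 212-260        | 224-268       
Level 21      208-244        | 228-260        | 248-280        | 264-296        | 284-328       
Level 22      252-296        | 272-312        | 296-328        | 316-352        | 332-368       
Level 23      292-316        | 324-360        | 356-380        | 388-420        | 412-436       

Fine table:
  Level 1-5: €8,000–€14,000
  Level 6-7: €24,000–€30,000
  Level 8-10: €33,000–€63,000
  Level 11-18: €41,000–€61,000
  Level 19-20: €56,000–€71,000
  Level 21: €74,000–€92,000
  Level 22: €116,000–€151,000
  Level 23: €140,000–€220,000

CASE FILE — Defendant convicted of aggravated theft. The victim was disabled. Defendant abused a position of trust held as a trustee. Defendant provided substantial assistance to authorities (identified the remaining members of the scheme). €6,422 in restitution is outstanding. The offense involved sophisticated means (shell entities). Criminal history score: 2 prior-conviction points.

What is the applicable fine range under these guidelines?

Base offense level for aggravated theft: 15.
S1 applies: 15 + 1 = 16.
S2 does not apply.
S3 does not apply.
S4 applies (level before this adjustment is 16 ≥ 11, so +4): 16 + 4 = 20.
S5 applies: 20 − 3 = 17.
S6 applies: 17 + 1 = 18.
S7 applies: 18 + 3 = 21.
Final offense level: 21.
Level 21 falls in the 21 band.
Fine table: Level 21 → €74,000–€92,000.

€74,000–€92,000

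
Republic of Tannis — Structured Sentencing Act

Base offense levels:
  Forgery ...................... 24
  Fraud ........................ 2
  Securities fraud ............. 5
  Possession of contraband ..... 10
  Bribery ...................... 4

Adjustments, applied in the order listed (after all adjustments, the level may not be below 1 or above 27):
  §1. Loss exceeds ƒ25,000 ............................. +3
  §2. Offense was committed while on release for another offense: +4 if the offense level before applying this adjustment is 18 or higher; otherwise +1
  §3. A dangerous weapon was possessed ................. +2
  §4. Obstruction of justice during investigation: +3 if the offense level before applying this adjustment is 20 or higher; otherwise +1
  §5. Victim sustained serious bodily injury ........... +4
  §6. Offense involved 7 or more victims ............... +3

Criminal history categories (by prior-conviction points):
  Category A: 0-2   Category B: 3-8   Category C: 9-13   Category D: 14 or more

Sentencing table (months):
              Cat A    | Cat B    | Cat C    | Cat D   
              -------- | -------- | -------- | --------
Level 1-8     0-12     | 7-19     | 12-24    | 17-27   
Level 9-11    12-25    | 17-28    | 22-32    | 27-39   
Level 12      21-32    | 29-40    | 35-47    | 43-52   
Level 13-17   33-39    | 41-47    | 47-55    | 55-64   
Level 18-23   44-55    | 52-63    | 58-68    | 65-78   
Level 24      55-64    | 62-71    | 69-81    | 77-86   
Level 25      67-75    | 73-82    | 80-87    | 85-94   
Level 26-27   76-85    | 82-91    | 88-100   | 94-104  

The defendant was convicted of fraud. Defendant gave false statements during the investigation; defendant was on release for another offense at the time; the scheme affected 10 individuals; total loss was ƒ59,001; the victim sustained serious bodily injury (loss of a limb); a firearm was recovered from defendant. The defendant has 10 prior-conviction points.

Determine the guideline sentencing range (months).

Base offense level for fraud: 2.
§1 applies: 2 + 3 = 5.
§2 applies (level before this adjustment is 5 < 18, so +1): 5 + 1 = 6.
§3 applies: 6 + 2 = 8.
§4 applies (level before this adjustment is 8 < 20, so +1): 8 + 1 = 9.
§5 applies: 9 + 4 = 13.
§6 applies: 13 + 3 = 16.
Final offense level: 16.
Criminal history: 10 prior points → Category C (9-13).
Level 16 falls in the 13-17 band.
Grid: Level 13-17 × Category C = 47-55 months.

47-55 months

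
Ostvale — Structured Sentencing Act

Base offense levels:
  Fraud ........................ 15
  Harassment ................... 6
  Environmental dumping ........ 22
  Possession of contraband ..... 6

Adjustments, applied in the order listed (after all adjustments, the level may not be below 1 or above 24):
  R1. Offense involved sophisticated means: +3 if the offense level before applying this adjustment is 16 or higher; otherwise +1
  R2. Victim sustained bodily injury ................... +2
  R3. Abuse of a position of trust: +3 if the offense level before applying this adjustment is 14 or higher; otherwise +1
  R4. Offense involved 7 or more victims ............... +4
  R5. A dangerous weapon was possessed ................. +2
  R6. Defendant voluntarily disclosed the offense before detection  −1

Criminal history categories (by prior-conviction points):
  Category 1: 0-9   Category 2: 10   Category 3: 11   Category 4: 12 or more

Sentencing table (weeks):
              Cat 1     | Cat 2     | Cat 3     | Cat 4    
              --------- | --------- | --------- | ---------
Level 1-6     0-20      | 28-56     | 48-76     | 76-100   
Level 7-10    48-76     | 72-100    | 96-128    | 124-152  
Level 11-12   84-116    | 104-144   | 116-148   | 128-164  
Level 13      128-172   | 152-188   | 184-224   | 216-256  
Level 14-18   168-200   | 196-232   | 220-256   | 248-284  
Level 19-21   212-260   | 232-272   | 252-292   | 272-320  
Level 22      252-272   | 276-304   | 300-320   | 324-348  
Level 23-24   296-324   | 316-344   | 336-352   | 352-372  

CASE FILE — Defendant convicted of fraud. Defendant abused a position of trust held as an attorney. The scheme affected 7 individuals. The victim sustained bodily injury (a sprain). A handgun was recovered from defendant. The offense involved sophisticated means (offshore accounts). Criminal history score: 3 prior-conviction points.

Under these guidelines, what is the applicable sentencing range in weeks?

296-324 weeks

Base offense level for fraud: 15.
R1 applies (level before this adjustment is 15 < 16, so +1): 15 + 1 = 16.
R2 applies: 16 + 2 = 18.
R3 applies (level before this adjustment is 18 ≥ 14, so +3): 18 + 3 = 21.
R4 applies: 21 + 4 = 25.
R5 applies: 25 + 2 = 27.
Level 27 exceeds the maximum of 24; capped at 24.
Final offense level: 24.
Criminal history: 3 prior points → Category 1 (0-9).
Level 24 falls in the 23-24 band.
Grid: Level 23-24 × Category 1 = 296-324 weeks.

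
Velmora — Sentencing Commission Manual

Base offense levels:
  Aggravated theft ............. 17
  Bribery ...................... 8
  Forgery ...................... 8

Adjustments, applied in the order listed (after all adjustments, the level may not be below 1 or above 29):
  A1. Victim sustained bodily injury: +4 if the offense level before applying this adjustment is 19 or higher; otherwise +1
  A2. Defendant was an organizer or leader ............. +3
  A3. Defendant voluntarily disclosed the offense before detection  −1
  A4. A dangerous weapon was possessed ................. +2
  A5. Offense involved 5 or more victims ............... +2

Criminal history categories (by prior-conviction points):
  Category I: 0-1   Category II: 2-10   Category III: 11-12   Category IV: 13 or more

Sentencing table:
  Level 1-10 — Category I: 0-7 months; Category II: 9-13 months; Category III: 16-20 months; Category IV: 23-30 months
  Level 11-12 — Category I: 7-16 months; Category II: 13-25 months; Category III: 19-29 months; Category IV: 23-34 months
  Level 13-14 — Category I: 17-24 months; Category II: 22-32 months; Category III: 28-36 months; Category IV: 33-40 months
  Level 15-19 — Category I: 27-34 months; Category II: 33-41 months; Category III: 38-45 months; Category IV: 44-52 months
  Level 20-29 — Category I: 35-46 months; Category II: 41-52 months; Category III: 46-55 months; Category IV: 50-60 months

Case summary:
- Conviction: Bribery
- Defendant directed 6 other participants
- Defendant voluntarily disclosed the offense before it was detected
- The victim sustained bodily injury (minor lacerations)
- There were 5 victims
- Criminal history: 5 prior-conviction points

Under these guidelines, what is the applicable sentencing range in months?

22-32 months

Base offense level for bribery: 8.
A1 applies (level before this adjustment is 8 < 19, so +1): 8 + 1 = 9.
A2 applies: 9 + 3 = 12.
A3 applies: 12 − 1 = 11.
A4 does not apply.
A5 applies: 11 + 2 = 13.
Final offense level: 13.
Criminal history: 5 prior points → Category II (2-10).
Level 13 falls in the 13-14 band.
Grid: Level 13-14 × Category II = 22-32 months.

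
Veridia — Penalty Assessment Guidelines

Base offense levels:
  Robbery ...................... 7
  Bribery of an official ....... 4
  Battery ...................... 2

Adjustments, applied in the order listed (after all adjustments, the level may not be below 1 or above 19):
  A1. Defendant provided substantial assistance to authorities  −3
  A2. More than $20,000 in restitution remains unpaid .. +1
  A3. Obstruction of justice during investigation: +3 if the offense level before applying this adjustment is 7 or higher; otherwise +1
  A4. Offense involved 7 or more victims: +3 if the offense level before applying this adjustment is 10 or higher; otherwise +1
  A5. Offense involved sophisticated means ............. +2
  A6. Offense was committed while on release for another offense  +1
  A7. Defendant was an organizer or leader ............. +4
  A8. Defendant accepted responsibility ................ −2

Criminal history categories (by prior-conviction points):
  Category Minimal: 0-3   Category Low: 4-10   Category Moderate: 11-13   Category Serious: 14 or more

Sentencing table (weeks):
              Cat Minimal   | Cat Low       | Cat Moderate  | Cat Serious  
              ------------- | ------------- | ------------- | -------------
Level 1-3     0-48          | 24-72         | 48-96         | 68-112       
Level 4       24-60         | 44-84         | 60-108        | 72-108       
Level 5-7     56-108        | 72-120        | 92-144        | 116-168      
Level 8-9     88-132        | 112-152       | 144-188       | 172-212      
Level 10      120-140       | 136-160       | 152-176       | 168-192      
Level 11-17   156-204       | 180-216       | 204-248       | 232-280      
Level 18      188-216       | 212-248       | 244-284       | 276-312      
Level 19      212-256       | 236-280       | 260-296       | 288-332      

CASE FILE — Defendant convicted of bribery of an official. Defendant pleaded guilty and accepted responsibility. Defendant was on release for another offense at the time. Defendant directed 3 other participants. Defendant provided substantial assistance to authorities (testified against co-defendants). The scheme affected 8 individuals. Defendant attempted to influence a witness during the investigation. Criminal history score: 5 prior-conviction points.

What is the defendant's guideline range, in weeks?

72-120 weeks

Base offense level for bribery of an official: 4.
A1 applies: 4 − 3 = 1.
A2 does not apply.
A3 applies (level before this adjustment is 1 < 7, so +1): 1 + 1 = 2.
A4 applies (level before this adjustment is 2 < 10, so +1): 2 + 1 = 3.
A6 applies: 3 + 1 = 4.
A7 applies: 4 + 4 = 8.
A8 applies: 8 − 2 = 6.
Final offense level: 6.
Criminal history: 5 prior points → Category Low (4-10).
Level 6 falls in the 5-7 band.
Grid: Level 5-7 × Category Low = 72-120 weeks.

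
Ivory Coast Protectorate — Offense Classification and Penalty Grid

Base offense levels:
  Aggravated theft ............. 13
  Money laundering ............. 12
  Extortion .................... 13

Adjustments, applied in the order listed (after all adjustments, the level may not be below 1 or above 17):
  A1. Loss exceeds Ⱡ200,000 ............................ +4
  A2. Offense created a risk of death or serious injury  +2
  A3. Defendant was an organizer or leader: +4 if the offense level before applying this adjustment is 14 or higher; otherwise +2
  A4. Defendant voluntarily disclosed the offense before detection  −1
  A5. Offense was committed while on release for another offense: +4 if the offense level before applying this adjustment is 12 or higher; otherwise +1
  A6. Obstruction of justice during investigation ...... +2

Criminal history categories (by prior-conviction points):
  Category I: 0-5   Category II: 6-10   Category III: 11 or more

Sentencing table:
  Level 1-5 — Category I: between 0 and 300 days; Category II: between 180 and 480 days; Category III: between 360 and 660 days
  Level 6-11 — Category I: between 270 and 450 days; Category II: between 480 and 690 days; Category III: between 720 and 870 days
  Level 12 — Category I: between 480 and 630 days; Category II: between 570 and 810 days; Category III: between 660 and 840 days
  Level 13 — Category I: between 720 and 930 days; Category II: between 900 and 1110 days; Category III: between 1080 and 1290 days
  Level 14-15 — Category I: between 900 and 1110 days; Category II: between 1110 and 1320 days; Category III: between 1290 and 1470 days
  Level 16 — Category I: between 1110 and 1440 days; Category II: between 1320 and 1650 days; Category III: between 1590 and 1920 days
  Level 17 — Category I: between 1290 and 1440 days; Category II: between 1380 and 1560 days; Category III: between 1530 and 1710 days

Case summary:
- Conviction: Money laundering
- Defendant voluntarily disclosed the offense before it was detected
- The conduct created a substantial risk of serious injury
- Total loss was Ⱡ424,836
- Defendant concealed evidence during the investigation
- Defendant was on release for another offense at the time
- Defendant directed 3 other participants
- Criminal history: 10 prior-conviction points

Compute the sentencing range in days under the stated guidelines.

1380-1560 days

Base offense level for money laundering: 12.
A1 applies: 12 + 4 = 16.
A2 applies: 16 + 2 = 18.
A3 applies (level before this adjustment is 18 ≥ 14, so +4): 18 + 4 = 22.
A4 applies: 22 − 1 = 21.
A5 applies (level before this adjustment is 21 ≥ 12, so +4): 21 + 4 = 25.
A6 applies: 25 + 2 = 27.
Level 27 exceeds the maximum of 17; capped at 17.
Final offense level: 17.
Criminal history: 10 prior points → Category II (6-10).
Level 17 falls in the 17 band.
Grid: Level 17 × Category II = 1380-1560 days.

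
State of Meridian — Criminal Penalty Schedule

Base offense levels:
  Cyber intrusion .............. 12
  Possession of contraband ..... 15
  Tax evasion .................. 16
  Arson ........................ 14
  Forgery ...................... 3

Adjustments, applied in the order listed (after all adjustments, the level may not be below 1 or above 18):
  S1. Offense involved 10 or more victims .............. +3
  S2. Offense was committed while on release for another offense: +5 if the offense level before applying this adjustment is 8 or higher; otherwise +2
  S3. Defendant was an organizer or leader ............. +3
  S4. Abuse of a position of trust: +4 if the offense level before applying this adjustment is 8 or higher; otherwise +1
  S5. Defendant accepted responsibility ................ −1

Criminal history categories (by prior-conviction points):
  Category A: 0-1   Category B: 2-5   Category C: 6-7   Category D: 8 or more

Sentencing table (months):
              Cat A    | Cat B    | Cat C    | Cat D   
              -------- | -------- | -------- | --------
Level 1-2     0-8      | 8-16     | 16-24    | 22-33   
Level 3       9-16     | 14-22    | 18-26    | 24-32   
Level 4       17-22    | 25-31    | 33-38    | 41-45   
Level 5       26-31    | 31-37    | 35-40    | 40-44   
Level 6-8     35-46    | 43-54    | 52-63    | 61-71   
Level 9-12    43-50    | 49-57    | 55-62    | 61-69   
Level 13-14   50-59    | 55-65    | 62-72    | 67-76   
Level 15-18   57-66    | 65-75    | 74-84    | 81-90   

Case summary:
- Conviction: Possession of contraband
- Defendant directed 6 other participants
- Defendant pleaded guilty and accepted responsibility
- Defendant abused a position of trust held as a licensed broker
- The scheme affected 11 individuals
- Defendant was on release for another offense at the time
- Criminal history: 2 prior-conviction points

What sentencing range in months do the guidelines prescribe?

Base offense level for possession of contraband: 15.
S1 applies: 15 + 3 = 18.
S2 applies (level before this adjustment is 18 ≥ 8, so +5): 18 + 5 = 23.
S3 applies: 23 + 3 = 26.
S4 applies (level before this adjustment is 26 ≥ 8, so +4): 26 + 4 = 30.
S5 applies: 30 − 1 = 29.
Level 29 exceeds the maximum of 18; capped at 18.
Final offense level: 18.
Criminal history: 2 prior points → Category B (2-5).
Level 18 falls in the 15-18 band.
Grid: Level 15-18 × Category B = 65-75 months.

65-75 months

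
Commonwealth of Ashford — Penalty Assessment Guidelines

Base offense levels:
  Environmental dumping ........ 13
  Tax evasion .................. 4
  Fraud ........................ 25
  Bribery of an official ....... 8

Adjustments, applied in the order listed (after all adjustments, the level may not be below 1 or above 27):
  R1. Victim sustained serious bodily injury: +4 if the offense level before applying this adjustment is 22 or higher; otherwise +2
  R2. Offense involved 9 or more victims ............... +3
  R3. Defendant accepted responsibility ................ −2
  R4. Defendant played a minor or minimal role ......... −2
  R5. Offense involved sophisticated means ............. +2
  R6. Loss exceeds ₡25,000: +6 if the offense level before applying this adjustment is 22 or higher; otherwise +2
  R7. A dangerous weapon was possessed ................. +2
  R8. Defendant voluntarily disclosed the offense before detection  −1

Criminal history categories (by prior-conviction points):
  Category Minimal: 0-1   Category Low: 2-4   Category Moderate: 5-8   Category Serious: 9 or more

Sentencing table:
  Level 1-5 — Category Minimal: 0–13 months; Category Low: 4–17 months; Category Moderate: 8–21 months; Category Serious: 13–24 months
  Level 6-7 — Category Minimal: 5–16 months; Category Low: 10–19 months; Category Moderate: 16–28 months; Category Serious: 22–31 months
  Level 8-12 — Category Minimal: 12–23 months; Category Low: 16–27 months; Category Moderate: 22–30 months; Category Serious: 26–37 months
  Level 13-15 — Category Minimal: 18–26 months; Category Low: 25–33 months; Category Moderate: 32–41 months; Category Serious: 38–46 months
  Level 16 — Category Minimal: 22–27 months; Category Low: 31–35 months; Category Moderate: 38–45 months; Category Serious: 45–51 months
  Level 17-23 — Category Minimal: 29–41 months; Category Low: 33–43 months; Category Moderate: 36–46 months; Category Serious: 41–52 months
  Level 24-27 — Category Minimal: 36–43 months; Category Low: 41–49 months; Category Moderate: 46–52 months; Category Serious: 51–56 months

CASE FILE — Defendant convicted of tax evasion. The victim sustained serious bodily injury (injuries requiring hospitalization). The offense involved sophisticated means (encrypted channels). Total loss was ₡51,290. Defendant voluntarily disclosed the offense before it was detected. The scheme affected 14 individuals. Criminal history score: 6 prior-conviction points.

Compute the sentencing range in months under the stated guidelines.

Base offense level for tax evasion: 4.
R1 applies (level before this adjustment is 4 < 22, so +2): 4 + 2 = 6.
R2 applies: 6 + 3 = 9.
R5 applies: 9 + 2 = 11.
R6 applies (level before this adjustment is 11 < 22, so +2): 11 + 2 = 13.
R8 applies: 13 − 1 = 12.
Final offense level: 12.
Criminal history: 6 prior points → Category Moderate (5-8).
Level 12 falls in the 8-12 band.
Grid: Level 8-12 × Category Moderate = 22-30 months.

22-30 months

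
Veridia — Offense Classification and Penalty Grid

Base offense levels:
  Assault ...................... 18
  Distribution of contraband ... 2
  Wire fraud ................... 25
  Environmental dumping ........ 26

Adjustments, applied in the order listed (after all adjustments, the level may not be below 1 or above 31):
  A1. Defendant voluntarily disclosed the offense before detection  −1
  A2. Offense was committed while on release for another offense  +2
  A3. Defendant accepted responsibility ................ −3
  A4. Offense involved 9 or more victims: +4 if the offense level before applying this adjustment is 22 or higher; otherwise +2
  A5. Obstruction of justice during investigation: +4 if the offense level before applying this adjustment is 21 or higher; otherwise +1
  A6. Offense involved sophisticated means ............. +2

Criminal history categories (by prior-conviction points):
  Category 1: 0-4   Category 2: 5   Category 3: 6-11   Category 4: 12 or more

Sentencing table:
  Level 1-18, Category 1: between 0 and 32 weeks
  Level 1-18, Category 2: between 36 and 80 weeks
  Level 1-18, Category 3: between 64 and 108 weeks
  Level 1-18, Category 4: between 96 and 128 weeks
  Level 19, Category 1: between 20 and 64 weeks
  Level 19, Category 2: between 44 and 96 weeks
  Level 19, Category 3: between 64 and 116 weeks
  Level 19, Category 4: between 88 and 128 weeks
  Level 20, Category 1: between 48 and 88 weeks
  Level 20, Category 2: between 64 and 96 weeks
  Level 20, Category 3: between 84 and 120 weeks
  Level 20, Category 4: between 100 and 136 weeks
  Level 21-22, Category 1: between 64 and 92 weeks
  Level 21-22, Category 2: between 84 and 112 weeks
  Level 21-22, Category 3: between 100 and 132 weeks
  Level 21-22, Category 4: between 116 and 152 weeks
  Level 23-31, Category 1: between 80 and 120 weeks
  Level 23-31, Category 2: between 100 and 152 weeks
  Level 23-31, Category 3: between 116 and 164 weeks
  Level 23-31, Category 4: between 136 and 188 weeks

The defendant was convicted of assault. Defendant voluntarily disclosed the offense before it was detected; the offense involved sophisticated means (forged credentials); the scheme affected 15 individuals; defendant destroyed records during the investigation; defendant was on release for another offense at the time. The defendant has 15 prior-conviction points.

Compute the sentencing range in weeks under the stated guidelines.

Base offense level for assault: 18.
A1 applies: 18 − 1 = 17.
A2 applies: 17 + 2 = 19.
A3 does not apply.
A4 applies (level before this adjustment is 19 < 22, so +2): 19 + 2 = 21.
A5 applies (level before this adjustment is 21 ≥ 21, so +4): 21 + 4 = 25.
A6 applies: 25 + 2 = 27.
Final offense level: 27.
Criminal history: 15 prior points → Category 4 (12+).
Level 27 falls in the 23-31 band.
Grid: Level 23-31 × Category 4 = 136-188 weeks.

136-188 weeks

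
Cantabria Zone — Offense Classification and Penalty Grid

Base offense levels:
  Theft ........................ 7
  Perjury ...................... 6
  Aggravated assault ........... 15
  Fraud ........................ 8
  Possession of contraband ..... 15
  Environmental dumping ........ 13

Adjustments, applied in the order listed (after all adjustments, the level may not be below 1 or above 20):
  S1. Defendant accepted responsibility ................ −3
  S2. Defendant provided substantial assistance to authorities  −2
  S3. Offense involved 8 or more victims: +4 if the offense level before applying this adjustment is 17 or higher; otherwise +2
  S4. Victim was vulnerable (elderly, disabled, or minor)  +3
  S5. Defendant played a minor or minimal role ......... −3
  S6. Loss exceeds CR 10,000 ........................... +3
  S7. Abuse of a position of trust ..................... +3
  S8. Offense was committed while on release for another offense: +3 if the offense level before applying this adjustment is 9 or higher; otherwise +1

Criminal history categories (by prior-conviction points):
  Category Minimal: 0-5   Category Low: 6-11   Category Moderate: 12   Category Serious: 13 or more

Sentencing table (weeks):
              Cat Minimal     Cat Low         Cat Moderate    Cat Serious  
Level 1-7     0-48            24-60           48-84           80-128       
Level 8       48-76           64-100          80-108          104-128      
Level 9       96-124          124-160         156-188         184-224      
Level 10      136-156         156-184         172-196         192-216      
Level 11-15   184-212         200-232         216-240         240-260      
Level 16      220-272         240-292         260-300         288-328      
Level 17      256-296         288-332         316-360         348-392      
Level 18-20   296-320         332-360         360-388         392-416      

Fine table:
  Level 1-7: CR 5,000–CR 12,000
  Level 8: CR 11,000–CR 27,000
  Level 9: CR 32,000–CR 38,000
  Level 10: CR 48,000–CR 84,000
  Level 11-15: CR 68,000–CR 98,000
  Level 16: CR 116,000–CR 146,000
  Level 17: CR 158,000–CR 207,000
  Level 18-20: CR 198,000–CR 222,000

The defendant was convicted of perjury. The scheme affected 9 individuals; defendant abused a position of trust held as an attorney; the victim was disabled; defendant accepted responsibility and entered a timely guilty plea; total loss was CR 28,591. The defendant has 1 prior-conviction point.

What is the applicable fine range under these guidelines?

Base offense level for perjury: 6.
S1 applies: 6 − 3 = 3.
S3 applies (level before this adjustment is 3 < 17, so +2): 3 + 2 = 5.
S4 applies: 5 + 3 = 8.
S5 does not apply.
S6 applies: 8 + 3 = 11.
S7 applies: 11 + 3 = 14.
S8 does not apply.
Final offense level: 14.
Level 14 falls in the 11-15 band.
Fine table: Level 11-15 → CR 68,000–CR 98,000.

CR 68,000–CR 98,000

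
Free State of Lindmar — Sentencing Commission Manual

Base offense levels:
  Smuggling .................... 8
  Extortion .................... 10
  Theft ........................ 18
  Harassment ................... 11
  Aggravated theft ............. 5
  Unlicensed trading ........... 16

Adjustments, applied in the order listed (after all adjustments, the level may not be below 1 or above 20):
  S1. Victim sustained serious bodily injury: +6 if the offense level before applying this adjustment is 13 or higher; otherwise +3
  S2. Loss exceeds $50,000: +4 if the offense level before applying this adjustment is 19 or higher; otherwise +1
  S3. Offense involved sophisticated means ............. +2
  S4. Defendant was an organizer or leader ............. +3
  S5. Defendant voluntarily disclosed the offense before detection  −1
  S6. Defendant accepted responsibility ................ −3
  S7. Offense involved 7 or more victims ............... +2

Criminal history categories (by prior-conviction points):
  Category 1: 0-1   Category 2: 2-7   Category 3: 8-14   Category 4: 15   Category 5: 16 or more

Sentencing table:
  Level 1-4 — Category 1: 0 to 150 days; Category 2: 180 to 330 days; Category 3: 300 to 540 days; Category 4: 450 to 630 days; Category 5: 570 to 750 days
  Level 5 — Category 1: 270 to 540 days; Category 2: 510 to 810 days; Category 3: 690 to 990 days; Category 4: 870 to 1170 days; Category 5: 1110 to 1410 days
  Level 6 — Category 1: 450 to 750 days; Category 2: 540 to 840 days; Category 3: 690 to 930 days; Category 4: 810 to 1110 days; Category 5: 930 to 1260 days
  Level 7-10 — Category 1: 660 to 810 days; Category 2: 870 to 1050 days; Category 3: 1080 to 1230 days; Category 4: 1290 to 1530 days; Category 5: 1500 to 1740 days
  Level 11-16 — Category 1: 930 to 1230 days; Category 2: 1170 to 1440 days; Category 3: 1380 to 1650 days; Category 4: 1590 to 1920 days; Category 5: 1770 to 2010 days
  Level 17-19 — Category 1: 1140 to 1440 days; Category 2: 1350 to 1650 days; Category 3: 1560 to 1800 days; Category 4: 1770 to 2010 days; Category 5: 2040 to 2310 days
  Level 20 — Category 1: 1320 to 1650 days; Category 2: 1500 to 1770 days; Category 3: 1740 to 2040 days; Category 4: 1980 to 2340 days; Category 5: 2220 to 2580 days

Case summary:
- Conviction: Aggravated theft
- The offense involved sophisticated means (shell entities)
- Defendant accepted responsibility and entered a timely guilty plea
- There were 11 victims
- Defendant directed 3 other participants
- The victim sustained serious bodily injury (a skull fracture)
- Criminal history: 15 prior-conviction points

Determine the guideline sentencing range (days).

1590-1920 days

Base offense level for aggravated theft: 5.
S1 applies (level before this adjustment is 5 < 13, so +3): 5 + 3 = 8.
S2 does not apply.
S3 applies: 8 + 2 = 10.
S4 applies: 10 + 3 = 13.
S6 applies: 13 − 3 = 10.
S7 applies: 10 + 2 = 12.
Final offense level: 12.
Criminal history: 15 prior points → Category 4 (15).
Level 12 falls in the 11-16 band.
Grid: Level 11-16 × Category 4 = 1590-1920 days.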